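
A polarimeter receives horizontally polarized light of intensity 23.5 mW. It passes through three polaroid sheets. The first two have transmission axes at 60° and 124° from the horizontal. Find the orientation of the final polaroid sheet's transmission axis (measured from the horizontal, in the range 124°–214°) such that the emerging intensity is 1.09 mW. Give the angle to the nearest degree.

θ ≈ 135°

I₁ = I₀ cos²(60° − 0°) = I₀ cos²(60°) = 0.25 I₀.
I₂ = I₁ cos²(124° − 60°) = 0.25 I₀ · cos²(64°) = 0.04804 I₀.
Target fraction: 1.09 / 23.5 mW = 0.04638 of I₀.
Need I₃/I₀ = 0.04638, so cos²(θ − 124°) = 0.04638 / 0.04804 = 0.9655.
θ − 124° = arccos(√0.9655) = 10.7°, giving θ ≈ 124 + 10.7 = 134.7°.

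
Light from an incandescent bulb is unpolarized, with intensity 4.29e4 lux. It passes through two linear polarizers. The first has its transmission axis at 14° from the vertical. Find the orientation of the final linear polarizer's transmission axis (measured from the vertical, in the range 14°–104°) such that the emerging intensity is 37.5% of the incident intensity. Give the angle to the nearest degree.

θ ≈ 44°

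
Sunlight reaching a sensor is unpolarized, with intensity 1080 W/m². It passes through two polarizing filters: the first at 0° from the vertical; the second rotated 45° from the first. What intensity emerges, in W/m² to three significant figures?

Unpolarized light through the first polarizer → I₁ = 1080 W/m²/2 = 540 W/m², polarized at 0°.
I₂ = I₁ · cos²(45°) = 540 · 0.5 = 270 W/m².

I ≈ 270 W/m²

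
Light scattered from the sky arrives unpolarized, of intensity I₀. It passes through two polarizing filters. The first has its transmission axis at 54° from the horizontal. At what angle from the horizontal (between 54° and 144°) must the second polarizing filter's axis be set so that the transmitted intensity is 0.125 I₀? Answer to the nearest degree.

θ ≈ 114°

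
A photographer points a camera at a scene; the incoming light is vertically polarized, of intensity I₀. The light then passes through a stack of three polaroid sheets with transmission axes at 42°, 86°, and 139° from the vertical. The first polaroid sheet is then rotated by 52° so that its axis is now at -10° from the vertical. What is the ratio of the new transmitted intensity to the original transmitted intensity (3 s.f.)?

Before rotation:
By Malus's law, I₁ = I₀ cos²(42° − 0°) = I₀ cos²(42°) = 0.5523 I₀.
I₂ = I₁ cos²(86° − 42°) = 0.5523 I₀ · cos²(44°) = 0.2858 I₀.
I₃ = I₂ cos²(139° − 86°) = 0.2858 I₀ · cos²(53°) = 0.1035 I₀.
After rotation:
I₁ = I₀ cos²(-10° − 0°) = I₀ cos²(10°) = 0.9698 I₀.
Angle between axes 1 and 2: 84°. I₂ = 0.9698 I₀ · cos²(84°) = 0.0106 I₀.
I₃ = I₂ cos²(139° − 86°) = 0.0106 I₀ · cos²(53°) = 0.003838 I₀.
Ratio = 0.003838 / 0.1035 = 0.03708.

I_new/I_old ≈ 0.0371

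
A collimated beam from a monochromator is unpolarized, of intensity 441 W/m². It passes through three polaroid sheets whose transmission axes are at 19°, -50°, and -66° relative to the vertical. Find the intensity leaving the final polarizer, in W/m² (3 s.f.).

Unpolarized light through the first polarizer → I₁ = 441 W/m²/2 = 220.5 W/m², polarized at 19°.
I₂ = I₁ · cos²(69°) = 220.5 · 0.1284 = 28.32 W/m².
I₃ = I₂ · cos²(16°) = 28.32 · 0.924 = 26.17 W/m².

I ≈ 26.2 W/m²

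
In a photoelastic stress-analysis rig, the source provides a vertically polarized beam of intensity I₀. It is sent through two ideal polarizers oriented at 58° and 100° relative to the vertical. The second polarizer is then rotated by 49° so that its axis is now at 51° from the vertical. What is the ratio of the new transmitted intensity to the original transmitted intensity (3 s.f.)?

Before rotation:
By Malus's law, I₁ = I₀ cos²(58° − 0°) = I₀ cos²(58°) = 0.2808 I₀.
I₂ = I₁ cos²(100° − 58°) = 0.2808 I₀ · cos²(42°) = 0.1551 I₀.
After rotation:
I₁ = I₀ cos²(58° − 0°) = I₀ cos²(58°) = 0.2808 I₀.
I₂ = I₁ cos²(51° − 58°) = 0.2808 I₀ · cos²(7°) = 0.2766 I₀.
Ratio = 0.2766 / 0.1551 = 1.784.

I_new/I_old ≈ 1.78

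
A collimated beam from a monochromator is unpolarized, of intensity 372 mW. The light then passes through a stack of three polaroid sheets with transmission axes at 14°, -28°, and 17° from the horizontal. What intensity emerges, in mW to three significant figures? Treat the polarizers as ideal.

Unpolarized light through the first polarizer → I₁ = 372 mW/2 = 186 mW, polarized at 14°.
I₂ = I₁ · cos²(42°) = 186 · 0.5523 = 102.7 mW.
I₃ = I₂ · cos²(45°) = 102.7 · 0.5 = 51.36 mW.

I ≈ 51.4 mW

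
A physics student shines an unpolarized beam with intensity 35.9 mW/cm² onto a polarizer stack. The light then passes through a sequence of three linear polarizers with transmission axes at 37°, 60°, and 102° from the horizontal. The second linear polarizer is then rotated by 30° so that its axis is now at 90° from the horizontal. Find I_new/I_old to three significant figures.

I_new/I_old ≈ 0.741

Before rotation:
Unpolarized light through the first polarizer → I₁ = ½ I₀, now polarized at 37°.
I₂ = I₁ cos²(60° − 37°) = 0.5 I₀ · cos²(23°) = 0.4237 I₀.
I₃ = I₂ cos²(102° − 60°) = 0.4237 I₀ · cos²(42°) = 0.234 I₀.
After rotation:
Unpolarized light through the first polarizer → I₁ = ½ I₀, now polarized at 37°.
I₂ = I₁ cos²(90° − 37°) = 0.5 I₀ · cos²(53°) = 0.1811 I₀.
I₃ = I₂ cos²(102° − 90°) = 0.1811 I₀ · cos²(12°) = 0.1733 I₀.
Ratio = 0.1733 / 0.234 = 0.7405.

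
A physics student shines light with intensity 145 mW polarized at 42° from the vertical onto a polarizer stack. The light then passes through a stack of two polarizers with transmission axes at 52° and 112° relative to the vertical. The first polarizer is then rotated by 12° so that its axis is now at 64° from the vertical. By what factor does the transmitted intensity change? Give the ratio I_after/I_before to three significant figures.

I_new/I_old ≈ 1.59

Before rotation:
I₁ = I₀ cos²(52° − 42°) = I₀ cos²(10°) = 0.9698 I₀.
I₂ = I₁ cos²(112° − 52°) = 0.9698 I₀ · cos²(60°) = 0.2425 I₀.
After rotation:
I₁ = I₀ cos²(64° − 42°) = I₀ cos²(22°) = 0.8597 I₀.
I₂ = I₁ cos²(112° − 64°) = 0.8597 I₀ · cos²(48°) = 0.3849 I₀.
Ratio = 0.3849 / 0.2425 = 1.587.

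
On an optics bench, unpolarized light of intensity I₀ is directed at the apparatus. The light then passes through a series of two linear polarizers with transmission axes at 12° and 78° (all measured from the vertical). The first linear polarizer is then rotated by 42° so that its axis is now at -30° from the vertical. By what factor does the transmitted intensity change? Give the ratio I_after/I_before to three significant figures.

Before rotation:
Unpolarized light through the first polarizer → I₁ = ½ I₀, now polarized at 12°.
I₂ = I₁ cos²(78° − 12°) = 0.5 I₀ · cos²(66°) = 0.08272 I₀.
After rotation:
Unpolarized light through the first polarizer → I₁ = ½ I₀, now polarized at -30°.
Angle between axes 1 and 2: 72°. I₂ = 0.5 I₀ · cos²(72°) = 0.04775 I₀.
Ratio = 0.04775 / 0.08272 = 0.5772.

I_new/I_old ≈ 0.577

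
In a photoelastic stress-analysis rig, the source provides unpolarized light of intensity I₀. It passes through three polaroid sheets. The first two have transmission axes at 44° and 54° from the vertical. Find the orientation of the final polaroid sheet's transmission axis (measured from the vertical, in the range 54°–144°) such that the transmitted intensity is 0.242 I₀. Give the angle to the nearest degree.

Unpolarized light through the first polarizer → I₁ = ½ I₀, now polarized at 44°.
I₂ = I₁ cos²(54° − 44°) = 0.5 I₀ · cos²(10°) = 0.4849 I₀.
Need I₃/I₀ = 0.242, so cos²(θ − 54°) = 0.242 / 0.4849 = 0.499.
θ − 54° = arccos(√0.499) = 45.1°, giving θ ≈ 54 + 45.1 = 99.1°.

θ ≈ 99°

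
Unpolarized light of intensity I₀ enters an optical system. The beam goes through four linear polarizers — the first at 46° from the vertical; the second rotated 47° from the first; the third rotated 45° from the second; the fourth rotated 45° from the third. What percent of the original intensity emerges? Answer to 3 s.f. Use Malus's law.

Unpolarized light through the first polarizer → I₁ = ½ I₀, now polarized at 46°.
I₂ = I₁ cos²(47°) = 0.5 · 0.4651 I₀ = 0.2326 I₀.
I₃ = I₂ cos²(45°) = 0.2326 · 0.5 I₀ = 0.1163 I₀.
I₄ = I₃ cos²(45°) = 0.1163 · 0.5 I₀ = 0.05814 I₀.
That is 5.814% of the incident intensity.

≈ 5.81%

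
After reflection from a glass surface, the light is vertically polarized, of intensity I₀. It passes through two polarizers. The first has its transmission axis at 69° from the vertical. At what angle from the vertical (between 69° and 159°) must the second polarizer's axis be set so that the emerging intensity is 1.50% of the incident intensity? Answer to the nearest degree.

By Malus's law, I₁ = I₀ cos²(69° − 0°) = I₀ cos²(69°) = 0.1284 I₀.
Need I₂/I₀ = 0.015, so cos²(θ − 69°) = 0.015 / 0.1284 = 0.1168.
θ − 69° = arccos(√0.1168) = 70.0°, giving θ ≈ 69 + 70.0 = 139.0°.

θ ≈ 139°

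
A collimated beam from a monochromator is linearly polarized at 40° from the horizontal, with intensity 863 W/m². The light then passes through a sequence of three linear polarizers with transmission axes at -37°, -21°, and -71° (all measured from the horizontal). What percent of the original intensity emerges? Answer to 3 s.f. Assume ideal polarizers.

I₁ = 863 W/m² · cos²(77°) = 43.67 W/m².
I₂ = I₁ · cos²(16°) = 43.67 · 0.924 = 40.35 W/m².
I₃ = I₂ · cos²(50°) = 40.35 · 0.4132 = 16.67 W/m².
That is 1.932% of the incident intensity.

≈ 1.93%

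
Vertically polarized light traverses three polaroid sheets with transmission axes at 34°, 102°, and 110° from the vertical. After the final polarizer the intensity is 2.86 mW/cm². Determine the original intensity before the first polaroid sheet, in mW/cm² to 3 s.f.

By Malus's law, I₁ = I₀ cos²(34° − 0°) = I₀ cos²(34°) = 0.6873 I₀.
I₂ = I₁ cos²(102° − 34°) = 0.6873 I₀ · cos²(68°) = 0.09645 I₀.
I₃ = I₂ cos²(110° − 102°) = 0.09645 I₀ · cos²(8°) = 0.09458 I₀.
So 2.86 mW/cm² = 0.09458 I₀, giving I₀ = 2.86/0.09458 = 30.24 mW/cm².

I₀ ≈ 30.2 mW/cm²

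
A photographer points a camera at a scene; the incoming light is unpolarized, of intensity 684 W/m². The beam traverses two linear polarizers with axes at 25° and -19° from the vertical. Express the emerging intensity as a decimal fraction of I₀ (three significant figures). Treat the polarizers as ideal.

I/I₀ ≈ 0.259

Unpolarized light through the first polarizer → I₁ = 684 W/m²/2 = 342 W/m², polarized at 25°.
I₂ = I₁ · cos²(44°) = 342 · 0.5174 = 177 W/m².
Transmitted fraction = 0.2587.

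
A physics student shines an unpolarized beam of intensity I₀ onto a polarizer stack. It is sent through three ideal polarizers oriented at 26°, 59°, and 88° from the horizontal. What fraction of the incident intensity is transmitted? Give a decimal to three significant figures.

Unpolarized light through the first polarizer → I₁ = ½ I₀, now polarized at 26°.
I₂ = I₁ cos²(59° − 26°) = 0.5 I₀ · cos²(33°) = 0.3517 I₀.
I₃ = I₂ cos²(88° − 59°) = 0.3517 I₀ · cos²(29°) = 0.269 I₀.
Transmitted fraction = 0.269.

≈ 0.269 I₀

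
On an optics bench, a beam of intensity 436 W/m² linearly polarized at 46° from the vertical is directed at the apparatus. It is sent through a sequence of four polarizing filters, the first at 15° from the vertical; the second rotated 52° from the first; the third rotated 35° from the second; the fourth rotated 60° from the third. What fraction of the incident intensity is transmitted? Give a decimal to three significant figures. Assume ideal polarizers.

I₁ = 436 W/m² · cos²(31°) = 320.3 W/m².
I₂ = I₁ · cos²(52°) = 320.3 · 0.379 = 121.4 W/m².
I₃ = I₂ · cos²(35°) = 121.4 · 0.671 = 81.48 W/m².
I₄ = I₃ · cos²(60°) = 81.48 · 0.25 = 20.37 W/m².
Transmitted fraction = 0.04672.

I/I₀ ≈ 0.0467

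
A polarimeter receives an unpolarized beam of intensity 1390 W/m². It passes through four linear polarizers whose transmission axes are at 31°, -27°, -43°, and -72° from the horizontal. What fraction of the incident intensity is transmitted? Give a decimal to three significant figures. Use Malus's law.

I/I₀ ≈ 0.0992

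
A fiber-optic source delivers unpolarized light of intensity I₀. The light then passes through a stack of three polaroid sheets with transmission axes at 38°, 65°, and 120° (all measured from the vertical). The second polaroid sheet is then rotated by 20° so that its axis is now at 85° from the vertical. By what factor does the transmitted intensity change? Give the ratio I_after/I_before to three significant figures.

Before rotation:
Unpolarized light through the first polarizer → I₁ = ½ I₀, now polarized at 38°.
I₂ = I₁ cos²(65° − 38°) = 0.5 I₀ · cos²(27°) = 0.3969 I₀.
I₃ = I₂ cos²(120° − 65°) = 0.3969 I₀ · cos²(55°) = 0.1306 I₀.
After rotation:
Unpolarized light through the first polarizer → I₁ = ½ I₀, now polarized at 38°.
I₂ = I₁ cos²(85° − 38°) = 0.5 I₀ · cos²(47°) = 0.2326 I₀.
I₃ = I₂ cos²(120° − 85°) = 0.2326 I₀ · cos²(35°) = 0.1561 I₀.
Ratio = 0.1561 / 0.1306 = 1.195.

I_new/I_old ≈ 1.19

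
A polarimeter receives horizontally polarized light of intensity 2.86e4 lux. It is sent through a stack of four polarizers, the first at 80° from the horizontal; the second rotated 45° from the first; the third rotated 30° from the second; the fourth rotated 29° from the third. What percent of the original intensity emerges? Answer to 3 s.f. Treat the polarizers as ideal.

≈ 0.865%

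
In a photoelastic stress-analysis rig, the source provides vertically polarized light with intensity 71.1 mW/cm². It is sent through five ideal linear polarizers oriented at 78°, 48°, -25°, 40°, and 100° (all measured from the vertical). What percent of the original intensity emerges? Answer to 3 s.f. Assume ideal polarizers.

≈ 0.0124%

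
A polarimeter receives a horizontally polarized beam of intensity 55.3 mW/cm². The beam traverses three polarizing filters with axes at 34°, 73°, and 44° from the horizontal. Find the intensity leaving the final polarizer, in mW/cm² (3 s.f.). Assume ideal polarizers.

I₁ = 55.3 mW/cm² · cos²(34°) = 38.01 mW/cm².
I₂ = I₁ · cos²(39°) = 38.01 · 0.604 = 22.96 mW/cm².
I₃ = I₂ · cos²(29°) = 22.96 · 0.765 = 17.56 mW/cm².

I ≈ 17.6 mW/cm²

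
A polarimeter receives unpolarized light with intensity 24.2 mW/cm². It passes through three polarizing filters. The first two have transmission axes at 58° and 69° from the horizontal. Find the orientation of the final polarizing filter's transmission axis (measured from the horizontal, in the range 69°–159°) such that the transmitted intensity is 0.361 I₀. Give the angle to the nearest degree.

θ ≈ 99°

Unpolarized light through the first polarizer → I₁ = ½ I₀, now polarized at 58°.
I₂ = I₁ cos²(69° − 58°) = 0.5 I₀ · cos²(11°) = 0.4818 I₀.
Need I₃/I₀ = 0.361, so cos²(θ − 69°) = 0.361 / 0.4818 = 0.7493.
θ − 69° = arccos(√0.7493) = 30.0°, giving θ ≈ 69 + 30.0 = 99.0°.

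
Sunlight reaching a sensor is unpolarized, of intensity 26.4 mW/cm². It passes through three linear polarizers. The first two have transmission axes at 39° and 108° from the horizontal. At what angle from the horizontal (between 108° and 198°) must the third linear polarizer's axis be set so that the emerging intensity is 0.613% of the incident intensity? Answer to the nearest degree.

θ ≈ 180°

Unpolarized light through the first polarizer → I₁ = ½ I₀, now polarized at 39°.
I₂ = I₁ cos²(108° − 39°) = 0.5 I₀ · cos²(69°) = 0.06421 I₀.
Need I₃/I₀ = 0.00613, so cos²(θ − 108°) = 0.00613 / 0.06421 = 0.09546.
θ − 108° = arccos(√0.09546) = 72.0°, giving θ ≈ 108 + 72.0 = 180.0°.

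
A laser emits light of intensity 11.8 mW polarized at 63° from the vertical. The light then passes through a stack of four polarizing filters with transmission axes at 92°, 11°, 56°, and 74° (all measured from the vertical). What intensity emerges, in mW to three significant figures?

I ≈ 0.0999 mW

I₁ = 11.8 mW · cos²(29°) = 9.027 mW.
I₂ = I₁ · cos²(81°) = 9.027 · 0.02447 = 0.2209 mW.
I₃ = I₂ · cos²(45°) = 0.2209 · 0.5 = 0.1104 mW.
I₄ = I₃ · cos²(18°) = 0.1104 · 0.9045 = 0.0999 mW.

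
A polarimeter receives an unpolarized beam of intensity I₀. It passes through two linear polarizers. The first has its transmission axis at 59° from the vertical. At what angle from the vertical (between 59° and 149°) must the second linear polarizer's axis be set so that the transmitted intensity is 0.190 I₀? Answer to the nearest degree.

Unpolarized light through the first polarizer → I₁ = ½ I₀, now polarized at 59°.
Need I₂/I₀ = 0.19, so cos²(θ − 59°) = 0.19 / 0.5 = 0.38.
θ − 59° = arccos(√0.38) = 51.9°, giving θ ≈ 59 + 51.9 = 110.9°.

θ ≈ 111°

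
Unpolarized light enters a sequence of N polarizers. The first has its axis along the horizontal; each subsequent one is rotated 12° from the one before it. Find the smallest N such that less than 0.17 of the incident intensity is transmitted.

First polarizer halves the unpolarized light: factor 1/2.
Each further stage multiplies by cos²(12°) = 0.9568.
After N polarizers: T = 0.5·0.9568^(N−1). Require T < 0.17 ⇒ N−1 > ln(0.17/0.5)/ln(0.9568) = 24.41, so N−1 ≥ 25 and N = 26.
Check: N=26 gives T = 0.1656 < 0.17; N=25 gives T = 0.1731.

N = 26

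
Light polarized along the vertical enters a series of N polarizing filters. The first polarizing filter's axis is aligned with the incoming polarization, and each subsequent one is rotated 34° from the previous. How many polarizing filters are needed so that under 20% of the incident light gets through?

N = 6

First polarizer is aligned with the polarization: full transmission.
Each further stage multiplies by cos²(34°) = 0.6873.
After N polarizers: T = 0.6873^(N−1). Require T < 0.20 ⇒ N−1 > ln(0.20)/ln(0.6873) = 4.29, so N−1 ≥ 5 and N = 6.
Check: N=6 gives T = 0.1534 < 0.20; N=5 gives T = 0.2231.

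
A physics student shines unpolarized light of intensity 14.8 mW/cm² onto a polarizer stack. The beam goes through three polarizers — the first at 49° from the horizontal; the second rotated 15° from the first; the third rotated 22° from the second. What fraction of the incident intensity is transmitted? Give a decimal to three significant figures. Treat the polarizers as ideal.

Unpolarized light through the first polarizer → I₁ = 14.8 mW/cm²/2 = 7.4 mW/cm², polarized at 49°.
I₂ = I₁ · cos²(15°) = 7.4 · 0.933 = 6.904 mW/cm².
I₃ = I₂ · cos²(22°) = 6.904 · 0.8597 = 5.935 mW/cm².
Transmitted fraction = 0.401.

I/I₀ ≈ 0.401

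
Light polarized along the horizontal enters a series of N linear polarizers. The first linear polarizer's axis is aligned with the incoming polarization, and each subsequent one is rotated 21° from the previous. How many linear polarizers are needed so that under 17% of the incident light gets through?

N = 14

First polarizer is aligned with the polarization: full transmission.
Each further stage multiplies by cos²(21°) = 0.8716.
After N polarizers: T = 0.8716^(N−1). Require T < 0.17 ⇒ N−1 > ln(0.17)/ln(0.8716) = 12.89, so N−1 ≥ 13 and N = 14.
Check: N=14 gives T = 0.1675 < 0.17; N=13 gives T = 0.1922.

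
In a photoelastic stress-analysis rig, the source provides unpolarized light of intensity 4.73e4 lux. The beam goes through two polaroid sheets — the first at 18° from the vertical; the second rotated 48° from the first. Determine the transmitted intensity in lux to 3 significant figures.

I ≈ 1.06e4 lux

Unpolarized light through the first polarizer → I₁ = 4.73e4 lux/2 = 2.365e+04 lux, polarized at 18°.
I₂ = I₁ · cos²(48°) = 2.365e+04 · 0.4477 = 1.059e+04 lux.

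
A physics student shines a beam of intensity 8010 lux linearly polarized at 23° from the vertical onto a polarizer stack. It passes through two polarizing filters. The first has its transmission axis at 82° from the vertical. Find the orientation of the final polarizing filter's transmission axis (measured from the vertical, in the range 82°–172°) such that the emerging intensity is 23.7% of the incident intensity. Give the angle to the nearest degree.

I₁ = I₀ cos²(82° − 23°) = I₀ cos²(59°) = 0.2653 I₀.
Need I₂/I₀ = 0.237, so cos²(θ − 82°) = 0.237 / 0.2653 = 0.8934.
θ − 82° = arccos(√0.8934) = 19.1°, giving θ ≈ 82 + 19.1 = 101.1°.

θ ≈ 101°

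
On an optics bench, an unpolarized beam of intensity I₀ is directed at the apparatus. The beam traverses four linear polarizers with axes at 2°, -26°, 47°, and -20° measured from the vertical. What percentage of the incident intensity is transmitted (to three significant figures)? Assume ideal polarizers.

Unpolarized light through the first polarizer → I₁ = ½ I₀, now polarized at 2°.
I₂ = I₁ cos²(-26° − 2°) = 0.5 I₀ · cos²(28°) = 0.3898 I₀.
I₃ = I₂ cos²(47° + 26°) = 0.3898 I₀ · cos²(73°) = 0.03332 I₀.
I₄ = I₃ cos²(-20° − 47°) = 0.03332 I₀ · cos²(67°) = 0.005087 I₀.
That is 0.5087% of the incident intensity.

≈ 0.509%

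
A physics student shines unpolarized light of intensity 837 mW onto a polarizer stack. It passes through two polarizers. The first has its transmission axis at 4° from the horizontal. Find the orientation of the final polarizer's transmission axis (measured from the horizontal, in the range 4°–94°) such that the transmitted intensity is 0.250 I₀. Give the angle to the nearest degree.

Unpolarized light through the first polarizer → I₁ = ½ I₀, now polarized at 4°.
Need I₂/I₀ = 0.25, so cos²(θ − 4°) = 0.25 / 0.5 = 0.5.
θ − 4° = arccos(√0.5) = 45.0°, giving θ ≈ 4 + 45.0 = 49.0°.

θ ≈ 49°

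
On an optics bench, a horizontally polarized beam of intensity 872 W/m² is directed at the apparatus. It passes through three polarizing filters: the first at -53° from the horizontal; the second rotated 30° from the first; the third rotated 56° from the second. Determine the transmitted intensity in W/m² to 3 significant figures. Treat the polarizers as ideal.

By Malus's law, I₁ = 872 W/m² · cos²(53°) = 315.8 W/m².
I₂ = I₁ · cos²(30°) = 315.8 · 0.75 = 236.9 W/m².
I₃ = I₂ · cos²(56°) = 236.9 · 0.3127 = 74.07 W/m².

I ≈ 74.1 W/m²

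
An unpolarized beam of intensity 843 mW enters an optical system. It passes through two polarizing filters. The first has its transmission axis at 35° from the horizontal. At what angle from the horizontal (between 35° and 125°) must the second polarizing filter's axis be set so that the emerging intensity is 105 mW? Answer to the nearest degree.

Unpolarized light through the first polarizer → I₁ = ½ I₀, now polarized at 35°.
Target fraction: 105 / 843 mW = 0.1246 of I₀.
Need I₂/I₀ = 0.1246, so cos²(θ − 35°) = 0.1246 / 0.5 = 0.2491.
θ − 35° = arccos(√0.2491) = 60.1°, giving θ ≈ 35 + 60.1 = 95.1°.

θ ≈ 95°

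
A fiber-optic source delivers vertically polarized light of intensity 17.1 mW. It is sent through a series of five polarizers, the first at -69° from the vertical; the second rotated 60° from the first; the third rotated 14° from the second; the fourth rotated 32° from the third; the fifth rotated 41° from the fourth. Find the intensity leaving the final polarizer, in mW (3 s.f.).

I ≈ 0.212 mW

I₁ = 17.1 mW · cos²(69°) = 2.196 mW.
I₂ = I₁ · cos²(60°) = 2.196 · 0.25 = 0.549 mW.
I₃ = I₂ · cos²(14°) = 0.549 · 0.9415 = 0.5169 mW.
I₄ = I₃ · cos²(32°) = 0.5169 · 0.7192 = 0.3717 mW.
I₅ = I₄ · cos²(41°) = 0.3717 · 0.5696 = 0.2117 mW.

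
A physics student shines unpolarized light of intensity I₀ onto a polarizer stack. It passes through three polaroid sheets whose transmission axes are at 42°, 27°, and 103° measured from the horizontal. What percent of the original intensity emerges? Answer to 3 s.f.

≈ 2.73%

Unpolarized light through the first polarizer → I₁ = ½ I₀, now polarized at 42°.
I₂ = I₁ cos²(27° − 42°) = 0.5 I₀ · cos²(15°) = 0.4665 I₀.
I₃ = I₂ cos²(103° − 27°) = 0.4665 I₀ · cos²(76°) = 0.0273 I₀.
That is 2.73% of the incident intensity.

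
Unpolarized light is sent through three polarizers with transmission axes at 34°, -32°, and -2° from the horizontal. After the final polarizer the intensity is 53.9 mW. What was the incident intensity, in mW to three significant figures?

I₀ ≈ 869 mW

Unpolarized light through the first polarizer → I₁ = ½ I₀, now polarized at 34°.
I₂ = I₁ cos²(-32° − 34°) = 0.5 I₀ · cos²(66°) = 0.08272 I₀.
I₃ = I₂ cos²(-2° + 32°) = 0.08272 I₀ · cos²(30°) = 0.06204 I₀.
So 53.9 mW = 0.06204 I₀, giving I₀ = 53.9/0.06204 = 868.8 mW.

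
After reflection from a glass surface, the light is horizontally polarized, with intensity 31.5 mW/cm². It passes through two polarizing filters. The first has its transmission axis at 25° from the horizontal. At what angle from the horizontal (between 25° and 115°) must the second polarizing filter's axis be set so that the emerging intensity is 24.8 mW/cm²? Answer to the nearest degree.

By Malus's law, I₁ = I₀ cos²(25° − 0°) = I₀ cos²(25°) = 0.8214 I₀.
Target fraction: 24.8 / 31.5 mW/cm² = 0.7873 of I₀.
Need I₂/I₀ = 0.7873, so cos²(θ − 25°) = 0.7873 / 0.8214 = 0.9585.
θ − 25° = arccos(√0.9585) = 11.8°, giving θ ≈ 25 + 11.8 = 36.8°.

θ ≈ 37°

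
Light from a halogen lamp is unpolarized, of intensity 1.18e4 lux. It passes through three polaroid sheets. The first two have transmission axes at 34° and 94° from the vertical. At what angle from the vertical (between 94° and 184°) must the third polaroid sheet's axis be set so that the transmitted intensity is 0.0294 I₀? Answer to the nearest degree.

θ ≈ 155°

Unpolarized light through the first polarizer → I₁ = ½ I₀, now polarized at 34°.
I₂ = I₁ cos²(94° − 34°) = 0.5 I₀ · cos²(60°) = 0.125 I₀.
Need I₃/I₀ = 0.0294, so cos²(θ − 94°) = 0.0294 / 0.125 = 0.2352.
θ − 94° = arccos(√0.2352) = 61.0°, giving θ ≈ 94 + 61.0 = 155.0°.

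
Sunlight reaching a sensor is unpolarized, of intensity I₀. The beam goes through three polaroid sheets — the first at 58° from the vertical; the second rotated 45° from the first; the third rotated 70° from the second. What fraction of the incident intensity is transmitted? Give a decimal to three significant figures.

≈ 0.0292 I₀

Unpolarized light through the first polarizer → I₁ = ½ I₀, now polarized at 58°.
I₂ = I₁ cos²(45°) = 0.5 · 0.5 I₀ = 0.25 I₀.
I₃ = I₂ cos²(70°) = 0.25 · 0.117 I₀ = 0.02924 I₀.
Transmitted fraction = 0.02924.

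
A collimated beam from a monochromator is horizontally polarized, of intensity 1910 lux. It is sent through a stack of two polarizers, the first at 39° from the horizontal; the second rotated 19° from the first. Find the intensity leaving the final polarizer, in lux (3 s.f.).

I₁ = 1910 lux · cos²(39°) = 1154 lux.
I₂ = I₁ · cos²(19°) = 1154 · 0.894 = 1031 lux.

I ≈ 1030 lux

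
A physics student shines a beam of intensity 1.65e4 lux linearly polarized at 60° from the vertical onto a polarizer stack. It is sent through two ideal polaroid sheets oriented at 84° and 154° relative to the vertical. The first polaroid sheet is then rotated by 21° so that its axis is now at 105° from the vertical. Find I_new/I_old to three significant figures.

Before rotation:
I₁ = I₀ cos²(84° − 60°) = I₀ cos²(24°) = 0.8346 I₀.
I₂ = I₁ cos²(154° − 84°) = 0.8346 I₀ · cos²(70°) = 0.09763 I₀.
After rotation:
I₁ = I₀ cos²(105° − 60°) = I₀ cos²(45°) = 0.5 I₀.
I₂ = I₁ cos²(154° − 105°) = 0.5 I₀ · cos²(49°) = 0.2152 I₀.
Ratio = 0.2152 / 0.09763 = 2.204.

I_new/I_old ≈ 2.20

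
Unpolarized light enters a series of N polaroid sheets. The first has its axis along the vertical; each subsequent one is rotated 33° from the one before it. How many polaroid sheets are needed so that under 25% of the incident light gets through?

N = 3

First polarizer halves the unpolarized light: factor 1/2.
Each further stage multiplies by cos²(33°) = 0.7034.
After N polarizers: T = 0.5·0.7034^(N−1). Require T < 0.25 ⇒ N−1 > ln(0.25/0.5)/ln(0.7034) = 1.97, so N−1 ≥ 2 and N = 3.
Check: N=3 gives T = 0.2474 < 0.25; N=2 gives T = 0.3517.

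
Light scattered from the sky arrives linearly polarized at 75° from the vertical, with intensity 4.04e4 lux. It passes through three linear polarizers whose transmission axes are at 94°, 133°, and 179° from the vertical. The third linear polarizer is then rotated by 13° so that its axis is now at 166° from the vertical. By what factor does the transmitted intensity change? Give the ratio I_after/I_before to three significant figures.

I_new/I_old ≈ 1.46

Before rotation:
By Malus's law, I₁ = I₀ cos²(94° − 75°) = I₀ cos²(19°) = 0.894 I₀.
I₂ = I₁ cos²(133° − 94°) = 0.894 I₀ · cos²(39°) = 0.5399 I₀.
I₃ = I₂ cos²(179° − 133°) = 0.5399 I₀ · cos²(46°) = 0.2605 I₀.
After rotation:
I₁ = I₀ cos²(94° − 75°) = I₀ cos²(19°) = 0.894 I₀.
I₂ = I₁ cos²(133° − 94°) = 0.894 I₀ · cos²(39°) = 0.5399 I₀.
I₃ = I₂ cos²(166° − 133°) = 0.5399 I₀ · cos²(33°) = 0.3798 I₀.
Ratio = 0.3798 / 0.2605 = 1.458.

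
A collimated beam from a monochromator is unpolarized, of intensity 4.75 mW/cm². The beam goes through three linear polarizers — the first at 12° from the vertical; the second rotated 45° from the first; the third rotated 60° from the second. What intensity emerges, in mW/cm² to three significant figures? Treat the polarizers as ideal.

I ≈ 0.297 mW/cm²

Unpolarized light through the first polarizer → I₁ = 4.75 mW/cm²/2 = 2.375 mW/cm², polarized at 12°.
I₂ = I₁ · cos²(45°) = 2.375 · 0.5 = 1.188 mW/cm².
I₃ = I₂ · cos²(60°) = 1.188 · 0.25 = 0.2969 mW/cm².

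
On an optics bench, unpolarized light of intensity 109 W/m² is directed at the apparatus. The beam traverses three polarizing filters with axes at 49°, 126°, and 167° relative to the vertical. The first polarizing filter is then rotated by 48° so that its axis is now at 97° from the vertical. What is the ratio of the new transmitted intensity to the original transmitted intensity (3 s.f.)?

Before rotation:
Unpolarized light through the first polarizer → I₁ = ½ I₀, now polarized at 49°.
I₂ = I₁ cos²(126° − 49°) = 0.5 I₀ · cos²(77°) = 0.0253 I₀.
I₃ = I₂ cos²(167° − 126°) = 0.0253 I₀ · cos²(41°) = 0.01441 I₀.
After rotation:
Unpolarized light through the first polarizer → I₁ = ½ I₀, now polarized at 97°.
I₂ = I₁ cos²(126° − 97°) = 0.5 I₀ · cos²(29°) = 0.3825 I₀.
I₃ = I₂ cos²(167° − 126°) = 0.3825 I₀ · cos²(41°) = 0.2179 I₀.
Ratio = 0.2179 / 0.01441 = 15.12.

I_new/I_old ≈ 15.1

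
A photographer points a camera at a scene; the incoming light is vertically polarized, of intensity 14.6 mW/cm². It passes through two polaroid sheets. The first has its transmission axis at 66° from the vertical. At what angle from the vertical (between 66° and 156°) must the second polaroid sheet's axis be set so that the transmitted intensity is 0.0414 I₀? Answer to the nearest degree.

θ ≈ 126°

I₁ = I₀ cos²(66° − 0°) = I₀ cos²(66°) = 0.1654 I₀.
Need I₂/I₀ = 0.0414, so cos²(θ − 66°) = 0.0414 / 0.1654 = 0.2502.
θ − 66° = arccos(√0.2502) = 60.0°, giving θ ≈ 66 + 60.0 = 126.0°.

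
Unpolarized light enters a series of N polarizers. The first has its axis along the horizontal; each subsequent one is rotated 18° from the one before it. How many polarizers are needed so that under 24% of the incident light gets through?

N = 9

First polarizer halves the unpolarized light: factor 1/2.
Each further stage multiplies by cos²(18°) = 0.9045.
After N polarizers: T = 0.5·0.9045^(N−1). Require T < 0.24 ⇒ N−1 > ln(0.24/0.5)/ln(0.9045) = 7.31, so N−1 ≥ 8 and N = 9.
Check: N=9 gives T = 0.224 < 0.24; N=8 gives T = 0.2477.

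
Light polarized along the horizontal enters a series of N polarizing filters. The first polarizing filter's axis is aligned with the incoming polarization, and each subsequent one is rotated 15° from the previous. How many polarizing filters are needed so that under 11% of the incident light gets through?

N = 33

First polarizer is aligned with the polarization: full transmission.
Each further stage multiplies by cos²(15°) = 0.933.
After N polarizers: T = 0.933^(N−1). Require T < 0.11 ⇒ N−1 > ln(0.11)/ln(0.933) = 31.83, so N−1 ≥ 32 and N = 33.
Check: N=33 gives T = 0.1087 < 0.11; N=32 gives T = 0.1166.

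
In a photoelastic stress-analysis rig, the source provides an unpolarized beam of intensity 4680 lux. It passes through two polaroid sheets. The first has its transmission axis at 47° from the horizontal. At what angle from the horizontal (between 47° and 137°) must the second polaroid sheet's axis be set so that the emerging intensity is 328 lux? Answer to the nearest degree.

θ ≈ 115°

Unpolarized light through the first polarizer → I₁ = ½ I₀, now polarized at 47°.
Target fraction: 328 / 4680 lux = 0.07009 of I₀.
Need I₂/I₀ = 0.07009, so cos²(θ − 47°) = 0.07009 / 0.5 = 0.1402.
θ − 47° = arccos(√0.1402) = 68.0°, giving θ ≈ 47 + 68.0 = 115.0°.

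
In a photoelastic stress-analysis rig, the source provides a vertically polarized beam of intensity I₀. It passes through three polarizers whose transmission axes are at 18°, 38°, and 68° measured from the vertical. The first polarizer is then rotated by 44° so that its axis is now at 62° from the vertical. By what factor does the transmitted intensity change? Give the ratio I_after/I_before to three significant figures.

I_new/I_old ≈ 0.230

Before rotation:
I₁ = I₀ cos²(18° − 0°) = I₀ cos²(18°) = 0.9045 I₀.
I₂ = I₁ cos²(38° − 18°) = 0.9045 I₀ · cos²(20°) = 0.7987 I₀.
I₃ = I₂ cos²(68° − 38°) = 0.7987 I₀ · cos²(30°) = 0.599 I₀.
After rotation:
I₁ = I₀ cos²(62° − 0°) = I₀ cos²(62°) = 0.2204 I₀.
I₂ = I₁ cos²(38° − 62°) = 0.2204 I₀ · cos²(24°) = 0.1839 I₀.
I₃ = I₂ cos²(68° − 38°) = 0.1839 I₀ · cos²(30°) = 0.138 I₀.
Ratio = 0.138 / 0.599 = 0.2303.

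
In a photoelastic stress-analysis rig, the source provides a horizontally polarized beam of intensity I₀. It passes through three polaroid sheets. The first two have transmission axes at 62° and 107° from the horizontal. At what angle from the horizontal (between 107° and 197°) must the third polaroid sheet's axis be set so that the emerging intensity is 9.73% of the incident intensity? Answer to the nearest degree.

θ ≈ 127°

By Malus's law, I₁ = I₀ cos²(62° − 0°) = I₀ cos²(62°) = 0.2204 I₀.
I₂ = I₁ cos²(107° − 62°) = 0.2204 I₀ · cos²(45°) = 0.1102 I₀.
Need I₃/I₀ = 0.0973, so cos²(θ − 107°) = 0.0973 / 0.1102 = 0.8829.
θ − 107° = arccos(√0.8829) = 20.0°, giving θ ≈ 107 + 20.0 = 127.0°.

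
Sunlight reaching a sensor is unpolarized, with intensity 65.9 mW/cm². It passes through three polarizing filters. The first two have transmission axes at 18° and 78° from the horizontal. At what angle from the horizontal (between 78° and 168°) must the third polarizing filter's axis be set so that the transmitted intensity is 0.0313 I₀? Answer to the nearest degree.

θ ≈ 138°

Unpolarized light through the first polarizer → I₁ = ½ I₀, now polarized at 18°.
I₂ = I₁ cos²(78° − 18°) = 0.5 I₀ · cos²(60°) = 0.125 I₀.
Need I₃/I₀ = 0.0313, so cos²(θ − 78°) = 0.0313 / 0.125 = 0.2504.
θ − 78° = arccos(√0.2504) = 60.0°, giving θ ≈ 78 + 60.0 = 138.0°.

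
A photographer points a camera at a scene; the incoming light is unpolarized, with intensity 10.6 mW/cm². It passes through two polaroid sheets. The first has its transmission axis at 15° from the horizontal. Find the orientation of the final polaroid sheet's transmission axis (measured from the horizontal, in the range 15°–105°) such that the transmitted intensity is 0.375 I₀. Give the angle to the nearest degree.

θ ≈ 45°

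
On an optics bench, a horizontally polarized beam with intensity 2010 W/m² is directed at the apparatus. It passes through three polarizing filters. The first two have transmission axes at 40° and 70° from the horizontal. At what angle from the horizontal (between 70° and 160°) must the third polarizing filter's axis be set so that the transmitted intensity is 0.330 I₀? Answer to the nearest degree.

θ ≈ 100°

By Malus's law, I₁ = I₀ cos²(40° − 0°) = I₀ cos²(40°) = 0.5868 I₀.
I₂ = I₁ cos²(70° − 40°) = 0.5868 I₀ · cos²(30°) = 0.4401 I₀.
Need I₃/I₀ = 0.33, so cos²(θ − 70°) = 0.33 / 0.4401 = 0.7498.
θ − 70° = arccos(√0.7498) = 30.0°, giving θ ≈ 70 + 30.0 = 100.0°.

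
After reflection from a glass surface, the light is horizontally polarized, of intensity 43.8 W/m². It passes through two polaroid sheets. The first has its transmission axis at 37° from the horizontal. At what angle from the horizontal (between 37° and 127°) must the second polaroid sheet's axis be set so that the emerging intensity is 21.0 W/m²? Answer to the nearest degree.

By Malus's law, I₁ = I₀ cos²(37° − 0°) = I₀ cos²(37°) = 0.6378 I₀.
Target fraction: 21.0 / 43.8 W/m² = 0.4795 of I₀.
Need I₂/I₀ = 0.4795, so cos²(θ − 37°) = 0.4795 / 0.6378 = 0.7517.
θ − 37° = arccos(√0.7517) = 29.9°, giving θ ≈ 37 + 29.9 = 66.9°.

θ ≈ 67°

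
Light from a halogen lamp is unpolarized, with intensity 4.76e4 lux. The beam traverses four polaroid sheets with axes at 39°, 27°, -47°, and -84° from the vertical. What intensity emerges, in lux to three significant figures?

I ≈ 1100 lux

Unpolarized light through the first polarizer → I₁ = 4.76e4 lux/2 = 2.38e+04 lux, polarized at 39°.
I₂ = I₁ · cos²(12°) = 2.38e+04 · 0.9568 = 2.277e+04 lux.
I₃ = I₂ · cos²(74°) = 2.277e+04 · 0.07598 = 1730 lux.
I₄ = I₃ · cos²(37°) = 1730 · 0.6378 = 1103 lux.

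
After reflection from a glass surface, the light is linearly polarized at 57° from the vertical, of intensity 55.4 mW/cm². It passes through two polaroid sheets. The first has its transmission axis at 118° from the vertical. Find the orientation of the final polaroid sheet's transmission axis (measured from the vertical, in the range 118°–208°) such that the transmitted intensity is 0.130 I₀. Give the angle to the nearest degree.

θ ≈ 160°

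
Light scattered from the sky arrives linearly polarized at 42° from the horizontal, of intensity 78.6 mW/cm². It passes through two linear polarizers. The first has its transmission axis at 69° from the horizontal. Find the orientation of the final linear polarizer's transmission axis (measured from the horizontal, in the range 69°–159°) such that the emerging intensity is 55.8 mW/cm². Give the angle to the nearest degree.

By Malus's law, I₁ = I₀ cos²(69° − 42°) = I₀ cos²(27°) = 0.7939 I₀.
Target fraction: 55.8 / 78.6 mW/cm² = 0.7099 of I₀.
Need I₂/I₀ = 0.7099, so cos²(θ − 69°) = 0.7099 / 0.7939 = 0.8942.
θ − 69° = arccos(√0.8942) = 19.0°, giving θ ≈ 69 + 19.0 = 88.0°.

θ ≈ 88°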